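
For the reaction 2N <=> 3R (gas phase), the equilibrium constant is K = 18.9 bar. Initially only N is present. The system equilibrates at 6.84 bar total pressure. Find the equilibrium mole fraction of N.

Take 1 mol N as basis and let X be its fractional conversion, so ξ = 0.5X.
Mole table: n_N = 1 − X; n_R = 1.5X.
n_T = Σnᵢ = 1 + 0.5X.
With p_i = (n_i/n_T)P, K = p_R^3 / (p_N^2).
Substituting and setting equal to 18.9 bar gives a polynomial in X; the root in (0,1) is X = 0.575.
Then n_N = 0.425, n_T = 1.29, so y_N = 0.330.

y_N = 0.330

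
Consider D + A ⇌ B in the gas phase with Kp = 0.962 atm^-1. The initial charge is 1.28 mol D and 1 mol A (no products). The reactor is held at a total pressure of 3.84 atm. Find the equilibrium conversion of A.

Let X = conversion of A (basis 1 mol A); extent of reaction ξ = X.
At extent ξ: n_D = 1.28 − X; n_A = 1 − X; n_B = X.
Total moles n_T = 2.28 − X.
With p_i = (n_i/n_T)P, Kp = p_B / (p_D p_A).
Equating to 0.962 atm^-1 and solving on 0 < X < 1: X = 0.599.

X = 0.599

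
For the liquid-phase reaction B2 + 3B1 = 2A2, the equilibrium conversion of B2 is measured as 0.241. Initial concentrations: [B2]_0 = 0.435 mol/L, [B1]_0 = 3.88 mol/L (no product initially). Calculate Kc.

Kc = 0.00294 (mol/L)^-2

Let X = conversion of B2.
Concentrations: [B2] = 0.435 − 0.435X; [B1] = 3.88 − 1.3X; [A2] = 0.87X.
At X = 0.241: [B2] = 0.33, [B1] = 3.57, [A2] = 0.21.
Kc = [A2]^2 / ([B2] [B1]^3) = 0.00294 (mol/L)^-2.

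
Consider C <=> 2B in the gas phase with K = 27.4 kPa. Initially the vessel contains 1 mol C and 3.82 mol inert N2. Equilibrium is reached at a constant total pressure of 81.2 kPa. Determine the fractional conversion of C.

X = 0.482

Basis: 1 mol C initially; let X = conversion of C. Extent ξ = X.
Moles: n_C = 1 − X; n_B = 2X; n_I = 3.82 (inert).
Summing: n_T = 4.82 + X.
Mole fractions y_i = n_i/n_T; K = p_B^2 / (p_C) with p_i = y_i·P.
This yields a degree-2 equation in X; solving on (0,1), X = 0.482.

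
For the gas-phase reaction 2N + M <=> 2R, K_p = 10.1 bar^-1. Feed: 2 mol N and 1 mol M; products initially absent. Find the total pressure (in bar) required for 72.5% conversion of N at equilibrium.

Basis: 2 mol N initially; let X = conversion of N. Extent ξ = X.
Moles: n_N = 2 − 2X; n_M = 1 − X; n_R = 2X.
Total moles n_T = 3 − X.
K_p = p_R^2 / (p_N^2 p_M) with p_i = (n_i/n_T)·P.
At X = 0.725: the mole-fraction product g(X) = Π y_i^ν_i = 57.5. Since K_p = g(X)·P^{-1}, P = (g/K_p)^(1/1) = (57.5/10.1)^(1/1) = 5.69 bar.

P = 5.69 bar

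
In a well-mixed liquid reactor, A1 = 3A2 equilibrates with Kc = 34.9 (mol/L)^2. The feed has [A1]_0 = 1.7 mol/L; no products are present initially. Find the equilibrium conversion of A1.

X = 0.575

Let X = conversion of A1; extent ξ = 1.7·X mol/L.
Concentrations: [A1] = 1.7 − 1.7X; [A2] = 5.1X.
Kc = [A2]^3 / ([A1]).
This equals 34.9 at X = 0.575 (the root in 0 < X < 1).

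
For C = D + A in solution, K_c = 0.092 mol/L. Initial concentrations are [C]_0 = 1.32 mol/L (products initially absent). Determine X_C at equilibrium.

Let X = conversion of C; extent ξ = 1.32·X mol/L.
Concentrations: [C] = 1.32 − 1.32X; [D] = 1.32X; [A] = 1.32X.
K_c = [D] [A] / ([C]).
Equating to 0.092 mol/L: the physical root is X = 0.231.

X = 0.231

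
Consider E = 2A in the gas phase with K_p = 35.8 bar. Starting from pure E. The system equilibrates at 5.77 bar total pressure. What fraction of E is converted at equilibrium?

Let X = conversion of E (basis 1 mol E); extent of reaction ξ = X.
Species balance: n_E = 1 − X; n_A = 2X.
Summing: n_T = 1 + X.
With p_i = (n_i/n_T)P, K_p = p_A^2 / (p_E).
Equating to 35.8 bar and solving on 0 < X < 1: X = 0.780.

X = 0.780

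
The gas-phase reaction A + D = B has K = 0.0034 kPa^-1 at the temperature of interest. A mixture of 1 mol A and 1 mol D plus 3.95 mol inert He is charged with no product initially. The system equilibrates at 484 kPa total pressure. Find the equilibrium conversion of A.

Let X = conversion of A (basis 1 mol A); extent of reaction ξ = X.
Moles: n_A = 1 − X; n_D = 1 − X; n_B = X; n_I = 3.95 (inert).
Total moles n_T = 5.95 − X.
Mole fractions y_i = n_i/n_T; K = p_B / (p_A p_D) with p_i = y_i·P.
This yields a degree-2 equation in X; solving on (0,1), X = 0.188.

X = 0.188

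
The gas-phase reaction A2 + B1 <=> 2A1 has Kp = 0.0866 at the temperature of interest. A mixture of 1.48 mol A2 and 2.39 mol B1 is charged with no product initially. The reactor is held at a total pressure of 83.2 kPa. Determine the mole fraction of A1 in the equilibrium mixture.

Basis: 1.48 mol A2 initially; let X = conversion of A2. Extent ξ = 1.48X.
Mole table: n_A2 = 1.48 − 1.48X; n_B1 = 2.39 − 1.48X; n_A1 = 2.96X.
Since Δν = 0, n_T = 3.87 throughout.
Mole fractions y_i = n_i/n_T; Kp = p_A1^2 / (p_A2 p_B1) with p_i = y_i·P.
This yields a degree-2 equation in X; solving on (0,1), X = 0.162.
Then n_A1 = 0.48, n_T = 3.87, so y_A1 = 0.124.

y_A1 = 0.124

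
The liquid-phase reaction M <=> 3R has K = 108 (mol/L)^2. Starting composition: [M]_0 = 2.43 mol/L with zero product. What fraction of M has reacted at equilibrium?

X = 0.630

Let X = conversion of M; extent ξ = 2.43·X mol/L.
Concentrations: [M] = 2.43 − 2.43X; [R] = 7.29X.
K = [R]^3 / ([M]).
Setting equal to 108 and solving for X on (0,1) gives X = 0.630.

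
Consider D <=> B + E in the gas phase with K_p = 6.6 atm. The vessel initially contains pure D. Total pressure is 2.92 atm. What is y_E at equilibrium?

Take 1 mol D as basis and let X be its fractional conversion, so ξ = X.
At extent ξ: n_D = 1 − X; n_B = X; n_E = X.
n_T = Σnᵢ = 1 + X.
Mole fractions y_i = n_i/n_T; K_p = p_B p_E / (p_D) with p_i = y_i·P.
Setting this equal to 6.6 atm and taking the physical root (0 < X < 1) gives X = 0.833.
Then n_E = 0.833, n_T = 1.83, so y_E = 0.454.

y_E = 0.454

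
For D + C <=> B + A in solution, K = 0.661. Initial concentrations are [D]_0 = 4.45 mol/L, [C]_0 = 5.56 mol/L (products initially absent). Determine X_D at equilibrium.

X = 0.499

Let X = conversion of D; extent ξ = 4.45·X mol/L.
Concentrations: [D] = 4.45 − 4.45X; [C] = 5.56 − 4.45X; [B] = 4.45X; [A] = 4.45X.
K = [B] [A] / ([D] [C]).
Equating to 0.661: the physical root is X = 0.499.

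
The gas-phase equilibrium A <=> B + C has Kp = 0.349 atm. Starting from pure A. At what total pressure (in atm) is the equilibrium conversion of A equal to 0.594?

Take 1 mol A as basis and let X be its fractional conversion, so ξ = X.
At extent ξ: n_A = 1 − X; n_B = X; n_C = X.
Summing: n_T = 1 + X.
Kp = p_B p_C / (p_A) with p_i = (n_i/n_T)·P.
At X = 0.594: the mole-fraction product g(X) = Π y_i^ν_i = 0.5452. Since Kp = g(X)·P^{1}, P = (Kp/g)^(1/1) = (0.349/0.5452)^(1/1) = 0.64 atm.

P = 0.64 atm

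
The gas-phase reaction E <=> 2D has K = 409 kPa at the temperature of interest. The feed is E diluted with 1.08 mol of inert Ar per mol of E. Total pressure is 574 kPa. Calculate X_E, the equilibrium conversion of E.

X = 0.485

Let X = conversion of E (basis 1 mol E); extent of reaction ξ = X.
Species balance: n_E = 1 − X; n_D = 2X; n_I = 1.08 (inert).
Total moles n_T = 2.08 + X.
With p_i = (n_i/n_T)P, K = p_D^2 / (p_E).
Equating to 409 kPa and solving on 0 < X < 1: X = 0.485.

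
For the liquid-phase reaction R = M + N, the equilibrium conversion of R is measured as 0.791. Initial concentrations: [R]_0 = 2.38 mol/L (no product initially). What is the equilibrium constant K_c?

Let X = conversion of R.
Concentrations: [R] = 2.38 − 2.38X; [M] = 2.38X; [N] = 2.38X.
At X = 0.791: [R] = 0.497, [M] = 1.88, [N] = 1.88.
K_c = [M] [N] / ([R]) = 7.12 mol/L.

K_c = 7.12 mol/L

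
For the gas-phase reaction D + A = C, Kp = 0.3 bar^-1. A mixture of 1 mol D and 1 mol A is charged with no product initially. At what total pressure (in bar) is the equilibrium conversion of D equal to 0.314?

Basis: 1 mol D initially; let X = conversion of D. Extent ξ = X.
At extent ξ: n_D = 1 − X; n_A = 1 − X; n_C = X.
Total moles n_T = 2 − X.
Kp = p_C / (p_D p_A) with p_i = (n_i/n_T)·P.
At X = 0.314: the mole-fraction product g(X) = Π y_i^ν_i = 1.125. Since Kp = g(X)·P^{-1}, P = (g/Kp)^(1/1) = (1.125/0.3)^(1/1) = 3.75 bar.

P = 3.75 bar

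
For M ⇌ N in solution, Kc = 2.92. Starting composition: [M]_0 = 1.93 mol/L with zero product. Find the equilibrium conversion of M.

Let X = conversion of M; extent ξ = 1.93·X mol/L.
Concentrations: [M] = 1.93 − 1.93X; [N] = 1.93X.
Kc = [N] / ([M]).
Solving Kc = 2.92 for X ∈ (0,1): X = 0.745.

X = 0.745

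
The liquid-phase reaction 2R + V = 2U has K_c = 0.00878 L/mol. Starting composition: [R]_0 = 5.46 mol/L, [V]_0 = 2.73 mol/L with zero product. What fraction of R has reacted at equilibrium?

X = 0.126

Let X = conversion of R; extent ξ = 5.46X/2 mol/L.
Concentrations: [R] = 5.46 − 5.46X; [V] = 2.73 − 2.73X; [U] = 5.46X.
K_c = [U]^2 / ([R]^2 [V]).
Solving K_c = 0.00878 for X ∈ (0,1): X = 0.126.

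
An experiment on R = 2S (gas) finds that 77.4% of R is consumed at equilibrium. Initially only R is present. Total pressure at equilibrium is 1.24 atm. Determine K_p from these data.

Take 1 mol R as basis and let X be its fractional conversion, so ξ = X.
Species balance: n_R = 1 − X; n_S = 2X.
Summing: n_T = 1 + X.
At X = 0.774: n_R = 0.226, n_S = 1.55, n_T = 1.77.
p_i = (n_i/n_T)·P. K_p = p_S^2 / (p_R) = 7.41 atm.

K_p = 7.41 atm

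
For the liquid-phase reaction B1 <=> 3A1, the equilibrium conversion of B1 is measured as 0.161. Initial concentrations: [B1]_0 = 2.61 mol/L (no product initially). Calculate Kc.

Let X = conversion of B1.
Concentrations: [B1] = 2.61 − 2.61X; [A1] = 7.83X.
At X = 0.161: [B1] = 2.19, [A1] = 1.26.
Kc = [A1]^3 / ([B1]) = 0.915 (mol/L)^2.

Kc = 0.915 (mol/L)^2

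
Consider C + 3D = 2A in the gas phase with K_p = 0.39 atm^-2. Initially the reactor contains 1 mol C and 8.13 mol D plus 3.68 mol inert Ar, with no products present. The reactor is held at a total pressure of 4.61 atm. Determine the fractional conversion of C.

X = 0.796

Let X = conversion of C (basis 1 mol C); extent of reaction ξ = X.
Moles: n_C = 1 − X; n_D = 8.13 − 3X; n_A = 2X; n_I = 3.68 (inert).
Total moles n_T = 12.8 − 2X.
Mole fractions y_i = n_i/n_T; K_p = p_A^2 / (p_C p_D^3) with p_i = y_i·P.
Setting this equal to 0.39 atm^-2 and taking the physical root (0 < X < 1) gives X = 0.796.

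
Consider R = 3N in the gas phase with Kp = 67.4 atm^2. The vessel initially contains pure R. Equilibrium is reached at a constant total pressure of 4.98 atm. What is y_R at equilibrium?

y_R = 0.193

Take 1 mol R as basis and let X be its fractional conversion, so ξ = X.
Mole table: n_R = 1 − X; n_N = 3X.
Total moles n_T = 1 + 2X.
With p_i = (n_i/n_T)P, Kp = p_N^3 / (p_R).
Equating to 67.4 atm^2 and solving on 0 < X < 1: X = 0.582.
Then n_R = 0.418, n_T = 2.16, so y_R = 0.193.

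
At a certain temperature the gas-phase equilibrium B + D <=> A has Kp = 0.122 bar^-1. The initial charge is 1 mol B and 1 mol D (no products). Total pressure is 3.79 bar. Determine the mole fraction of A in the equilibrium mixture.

y_A = 0.095

Take 1 mol B as basis and let X be its fractional conversion, so ξ = X.
Mole table: n_B = 1 − X; n_D = 1 − X; n_A = X.
Summing: n_T = 2 − X.
Mole fractions y_i = n_i/n_T; Kp = p_A / (p_B p_D) with p_i = y_i·P.
Equating to 0.122 bar^-1 and solving on 0 < X < 1: X = 0.173.
Then n_A = 0.173, n_T = 1.83, so y_A = 0.095.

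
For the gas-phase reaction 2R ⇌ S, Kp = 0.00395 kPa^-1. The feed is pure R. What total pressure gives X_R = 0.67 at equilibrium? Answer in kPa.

Take 1 mol R as basis and let X be its fractional conversion, so ξ = 0.5X.
At extent ξ: n_R = 1 − X; n_S = 0.5X.
Summing: n_T = 1 − 0.5X.
Kp = p_S / (p_R^2) with p_i = (n_i/n_T)·P.
At X = 0.67: the mole-fraction product g(X) = Π y_i^ν_i = 2.046. Since Kp = g(X)·P^{-1}, P = (g/Kp)^(1/1) = (2.046/0.00395)^(1/1) = 518 kPa.

P = 518 kPa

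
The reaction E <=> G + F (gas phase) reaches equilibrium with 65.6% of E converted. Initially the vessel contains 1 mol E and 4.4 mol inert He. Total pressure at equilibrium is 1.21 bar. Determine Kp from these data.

Kp = 0.25 bar

Basis: 1 mol E initially; let X = conversion of E. Extent ξ = X.
Species balance: n_E = 1 − X; n_G = X; n_F = X; n_I = 4.4 (inert).
Total moles n_T = 5.4 + X.
At X = 0.656: n_E = 0.344, n_G = 0.656, n_F = 0.656, n_T = 6.06.
p_i = (n_i/n_T)·P. Kp = p_G p_F / (p_E) = 0.25 bar.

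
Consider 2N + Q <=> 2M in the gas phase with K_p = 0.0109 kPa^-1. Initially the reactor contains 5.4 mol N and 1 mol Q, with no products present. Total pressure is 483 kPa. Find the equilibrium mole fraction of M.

Let X = conversion of Q (basis 1 mol Q); extent of reaction ξ = X.
Mole table: n_N = 5.4 − 2X; n_Q = 1 − X; n_M = 2X.
n_T = Σnᵢ = 6.4 − X.
With p_i = (n_i/n_T)P, K_p = p_M^2 / (p_N^2 p_Q).
Equating to 0.0109 kPa^-1 and solving on 0 < X < 1: X = 0.807.
Then n_M = 1.61, n_T = 5.59, so y_M = 0.289.

y_M = 0.289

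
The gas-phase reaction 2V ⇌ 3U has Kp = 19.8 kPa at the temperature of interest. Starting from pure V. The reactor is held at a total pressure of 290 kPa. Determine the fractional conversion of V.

Basis: 1 mol V initially; let X = conversion of V. Extent ξ = 0.5X.
Moles: n_V = 1 − X; n_U = 1.5X.
Summing: n_T = 1 + 0.5X.
Mole fractions y_i = n_i/n_T; Kp = p_U^3 / (p_V^2) with p_i = y_i·P.
Substituting and setting equal to 19.8 kPa gives a polynomial in X; the root in (0,1) is X = 0.236.

X = 0.236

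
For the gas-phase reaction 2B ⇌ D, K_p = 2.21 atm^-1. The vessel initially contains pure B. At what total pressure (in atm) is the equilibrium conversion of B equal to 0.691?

P = 1.07 atm

Take 1 mol B as basis and let X be its fractional conversion, so ξ = 0.5X.
At extent ξ: n_B = 1 − X; n_D = 0.5X.
n_T = Σnᵢ = 1 − 0.5X.
K_p = p_D / (p_B^2) with p_i = (n_i/n_T)·P.
At X = 0.691: the mole-fraction product g(X) = Π y_i^ν_i = 2.368. Since K_p = g(X)·P^{-1}, P = (g/K_p)^(1/1) = (2.368/2.21)^(1/1) = 1.07 atm.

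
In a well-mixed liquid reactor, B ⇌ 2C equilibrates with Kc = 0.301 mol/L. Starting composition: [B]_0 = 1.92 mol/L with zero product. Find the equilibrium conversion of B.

Let X = conversion of B; extent ξ = 1.92·X mol/L.
Concentrations: [B] = 1.92 − 1.92X; [C] = 3.84X.
Kc = [C]^2 / ([B]).
Solving Kc = 0.301 for X ∈ (0,1): X = 0.179.

X = 0.179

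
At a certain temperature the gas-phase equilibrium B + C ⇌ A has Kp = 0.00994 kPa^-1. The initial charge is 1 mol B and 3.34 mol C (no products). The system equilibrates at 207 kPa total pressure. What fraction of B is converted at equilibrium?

X = 0.601

Basis: 1 mol B initially; let X = conversion of B. Extent ξ = X.
Moles: n_B = 1 − X; n_C = 3.34 − X; n_A = X.
Summing: n_T = 4.34 − X.
y_i = n_i/n_T, p_i = y_i·P. Kp = p_A / (p_B p_C).
This yields a degree-2 equation in X; solving on (0,1), X = 0.601.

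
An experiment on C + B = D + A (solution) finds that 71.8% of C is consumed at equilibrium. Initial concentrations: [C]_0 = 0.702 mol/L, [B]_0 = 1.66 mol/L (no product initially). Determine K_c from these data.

Let X = conversion of C.
Concentrations: [C] = 0.702 − 0.702X; [B] = 1.66 − 0.702X; [D] = 0.702X; [A] = 0.702X.
At X = 0.718: [C] = 0.198, [B] = 1.16, [D] = 0.504, [A] = 0.504.
K_c = [D] [A] / ([C] [B]) = 1.11.

K_c = 1.11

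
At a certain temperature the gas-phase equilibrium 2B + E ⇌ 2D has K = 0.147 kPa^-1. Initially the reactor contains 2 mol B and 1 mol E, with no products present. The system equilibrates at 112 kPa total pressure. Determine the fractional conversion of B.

Basis: 2 mol B initially; let X = conversion of B. Extent ξ = X.
Mole table: n_B = 2 − 2X; n_E = 1 − X; n_D = 2X.
Summing: n_T = 3 − X.
With p_i = (n_i/n_T)P, K = p_D^2 / (p_B^2 p_E).
Setting this equal to 0.147 kPa^-1 and taking the physical root (0 < X < 1) gives X = 0.619.

X = 0.619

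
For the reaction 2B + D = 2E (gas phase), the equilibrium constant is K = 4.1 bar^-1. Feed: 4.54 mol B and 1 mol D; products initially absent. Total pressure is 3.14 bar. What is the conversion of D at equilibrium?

X = 0.863

Take 1 mol D as basis and let X be its fractional conversion, so ξ = X.
At extent ξ: n_B = 4.54 − 2X; n_D = 1 − X; n_E = 2X.
Total moles n_T = 5.54 − X.
With p_i = (n_i/n_T)P, K = p_E^2 / (p_B^2 p_D).
This yields a degree-3 equation in X; solving on (0,1), X = 0.863.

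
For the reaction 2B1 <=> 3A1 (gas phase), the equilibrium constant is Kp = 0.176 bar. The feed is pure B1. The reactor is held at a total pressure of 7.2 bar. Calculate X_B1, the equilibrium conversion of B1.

Basis: 1 mol B1 initially; let X = conversion of B1. Extent ξ = 0.5X.
Mole table: n_B1 = 1 − X; n_A1 = 1.5X.
Total moles n_T = 1 + 0.5X.
y_i = n_i/n_T, p_i = y_i·P. Kp = p_A1^3 / (p_B1^2).
Substituting and setting equal to 0.176 bar gives a polynomial in X; the root in (0,1) is X = 0.175.

X = 0.175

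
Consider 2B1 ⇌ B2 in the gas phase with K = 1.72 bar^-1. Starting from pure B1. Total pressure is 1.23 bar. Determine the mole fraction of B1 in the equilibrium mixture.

Basis: 1 mol B1 initially; let X = conversion of B1. Extent ξ = 0.5X.
Species balance: n_B1 = 1 − X; n_B2 = 0.5X.
n_T = Σnᵢ = 1 − 0.5X.
y_i = n_i/n_T, p_i = y_i·P. K = p_B2 / (p_B1^2).
Substituting and setting equal to 1.72 bar^-1 gives a polynomial in X; the root in (0,1) is X = 0.675.
Then n_B1 = 0.325, n_T = 0.663, so y_B1 = 0.491.

y_B1 = 0.491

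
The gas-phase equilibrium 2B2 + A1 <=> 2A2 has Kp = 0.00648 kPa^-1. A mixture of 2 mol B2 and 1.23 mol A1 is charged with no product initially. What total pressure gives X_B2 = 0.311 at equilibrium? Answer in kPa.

P = 99.9 kPa

Take 2 mol B2 as basis and let X be its fractional conversion, so ξ = X.
At extent ξ: n_B2 = 2 − 2X; n_A1 = 1.23 − X; n_A2 = 2X.
n_T = Σnᵢ = 3.23 − X.
Kp = p_A2^2 / (p_B2^2 p_A1) with p_i = (n_i/n_T)·P.
At X = 0.311: the mole-fraction product g(X) = Π y_i^ν_i = 0.6471. Since Kp = g(X)·P^{-1}, P = (g/Kp)^(1/1) = (0.6471/0.00648)^(1/1) = 99.9 kPa.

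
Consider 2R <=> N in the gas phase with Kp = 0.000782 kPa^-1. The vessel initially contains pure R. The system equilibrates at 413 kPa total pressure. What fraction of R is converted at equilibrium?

X = 0.339

Let X = conversion of R (basis 1 mol R); extent of reaction ξ = 0.5X.
Species balance: n_R = 1 − X; n_N = 0.5X.
Summing: n_T = 1 − 0.5X.
y_i = n_i/n_T, p_i = y_i·P. Kp = p_N / (p_R^2).
Setting this equal to 0.000782 kPa^-1 and taking the physical root (0 < X < 1) gives X = 0.339.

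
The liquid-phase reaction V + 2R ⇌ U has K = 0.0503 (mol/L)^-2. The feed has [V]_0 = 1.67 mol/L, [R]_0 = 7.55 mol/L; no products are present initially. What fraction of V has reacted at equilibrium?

X = 0.606

Let X = conversion of V; extent ξ = 1.67·X mol/L.
Concentrations: [V] = 1.67 − 1.67X; [R] = 7.55 − 3.34X; [U] = 1.67X.
K = [U] / ([V] [R]^2).
Solving K = 0.0503 for X ∈ (0,1): X = 0.606.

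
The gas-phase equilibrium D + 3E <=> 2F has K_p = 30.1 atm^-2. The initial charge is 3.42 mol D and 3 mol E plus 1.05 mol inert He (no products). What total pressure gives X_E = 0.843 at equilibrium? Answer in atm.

Let X = conversion of E (basis 3 mol E); extent of reaction ξ = X.
Mole table: n_D = 3.42 − X; n_E = 3 − 3X; n_F = 2X; n_I = 1.05 (inert).
n_T = Σnᵢ = 7.47 − 2X.
K_p = p_F^2 / (p_D p_E^3) with p_i = (n_i/n_T)·P.
At X = 0.843: the mole-fraction product g(X) = Π y_i^ν_i = 353.2. Since K_p = g(X)·P^{-2}, P = (g/K_p)^(1/2) = (353.2/30.1)^(1/2) = 3.43 atm.

P = 3.43 atm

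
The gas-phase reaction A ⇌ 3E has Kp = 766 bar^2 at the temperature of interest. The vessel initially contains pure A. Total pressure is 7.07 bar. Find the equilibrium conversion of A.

Basis: 1 mol A initially; let X = conversion of A. Extent ξ = X.
Species balance: n_A = 1 − X; n_E = 3X.
n_T = Σnᵢ = 1 + 2X.
With p_i = (n_i/n_T)P, Kp = p_E^3 / (p_A).
This yields a degree-3 equation in X; solving on (0,1), X = 0.851.

X = 0.851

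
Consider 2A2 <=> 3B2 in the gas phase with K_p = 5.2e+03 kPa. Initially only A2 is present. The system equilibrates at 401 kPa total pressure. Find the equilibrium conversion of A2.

Take 1 mol A2 as basis and let X be its fractional conversion, so ξ = 0.5X.
Species balance: n_A2 = 1 − X; n_B2 = 1.5X.
Summing: n_T = 1 + 0.5X.
With p_i = (n_i/n_T)P, K_p = p_B2^3 / (p_A2^2).
Setting this equal to 5.2e+03 kPa and taking the physical root (0 < X < 1) gives X = 0.728.

X = 0.728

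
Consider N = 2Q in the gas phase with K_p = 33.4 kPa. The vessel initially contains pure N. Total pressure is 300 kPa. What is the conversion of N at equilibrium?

X = 0.165

Basis: 1 mol N initially; let X = conversion of N. Extent ξ = X.
Species balance: n_N = 1 − X; n_Q = 2X.
Total moles n_T = 1 + X.
y_i = n_i/n_T, p_i = y_i·P. K_p = p_Q^2 / (p_N).
Setting this equal to 33.4 kPa and taking the physical root (0 < X < 1) gives X = 0.165.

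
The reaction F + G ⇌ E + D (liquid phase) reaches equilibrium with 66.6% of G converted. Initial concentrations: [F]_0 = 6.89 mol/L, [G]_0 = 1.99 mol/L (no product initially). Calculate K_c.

K_c = 0.475

Let X = conversion of G.
Concentrations: [F] = 6.89 − 1.99X; [G] = 1.99 − 1.99X; [E] = 1.99X; [D] = 1.99X.
At X = 0.666: [F] = 5.56, [G] = 0.665, [E] = 1.33, [D] = 1.33.
K_c = [E] [D] / ([F] [G]) = 0.475.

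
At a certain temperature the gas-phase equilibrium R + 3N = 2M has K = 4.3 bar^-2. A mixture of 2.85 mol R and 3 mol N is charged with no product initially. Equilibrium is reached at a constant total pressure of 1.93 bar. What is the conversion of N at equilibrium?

X = 0.664

Take 3 mol N as basis and let X be its fractional conversion, so ξ = X.
Mole table: n_R = 2.85 − X; n_N = 3 − 3X; n_M = 2X.
n_T = Σnᵢ = 5.85 − 2X.
With p_i = (n_i/n_T)P, K = p_M^2 / (p_R p_N^3).
Setting this equal to 4.3 bar^-2 and taking the physical root (0 < X < 1) gives X = 0.664.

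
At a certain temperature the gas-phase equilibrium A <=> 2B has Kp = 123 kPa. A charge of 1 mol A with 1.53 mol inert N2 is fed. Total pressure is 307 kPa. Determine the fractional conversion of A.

Basis: 1 mol A initially; let X = conversion of A. Extent ξ = X.
Mole table: n_A = 1 − X; n_B = 2X; n_I = 1.53 (inert).
Total moles n_T = 2.53 + X.
Mole fractions y_i = n_i/n_T; Kp = p_B^2 / (p_A) with p_i = y_i·P.
Equating to 123 kPa and solving on 0 < X < 1: X = 0.415.

X = 0.415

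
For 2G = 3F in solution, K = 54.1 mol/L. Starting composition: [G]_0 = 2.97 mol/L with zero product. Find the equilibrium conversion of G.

X = 0.731

Let X = conversion of G; extent ξ = 2.97X/2 mol/L.
Concentrations: [G] = 2.97 − 2.97X; [F] = 4.46X.
K = [F]^3 / ([G]^2).
This equals 54.1 at X = 0.731 (the root in 0 < X < 1).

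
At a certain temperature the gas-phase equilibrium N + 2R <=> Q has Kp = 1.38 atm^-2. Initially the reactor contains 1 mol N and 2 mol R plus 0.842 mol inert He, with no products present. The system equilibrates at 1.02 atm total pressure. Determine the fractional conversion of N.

Basis: 1 mol N initially; let X = conversion of N. Extent ξ = X.
Moles: n_N = 1 − X; n_R = 2 − 2X; n_Q = X; n_I = 0.842 (inert).
Total moles n_T = 3.84 − 2X.
With p_i = (n_i/n_T)P, Kp = p_Q / (p_N p_R^2).
Substituting and setting equal to 1.38 atm^-2 gives a polynomial in X; the root in (0,1) is X = 0.230.

X = 0.230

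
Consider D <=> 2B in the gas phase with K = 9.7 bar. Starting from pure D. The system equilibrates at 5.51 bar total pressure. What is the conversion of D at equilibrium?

X = 0.553

Basis: 1 mol D initially; let X = conversion of D. Extent ξ = X.
Mole table: n_D = 1 − X; n_B = 2X.
n_T = Σnᵢ = 1 + X.
With p_i = (n_i/n_T)P, K = p_B^2 / (p_D).
This yields a degree-2 equation in X; solving on (0,1), X = 0.553.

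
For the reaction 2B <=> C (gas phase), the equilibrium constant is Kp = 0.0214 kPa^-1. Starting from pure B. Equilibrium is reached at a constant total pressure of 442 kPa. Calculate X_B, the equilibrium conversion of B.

X = 0.840

Take 1 mol B as basis and let X be its fractional conversion, so ξ = 0.5X.
At extent ξ: n_B = 1 − X; n_C = 0.5X.
Total moles n_T = 1 − 0.5X.
Mole fractions y_i = n_i/n_T; Kp = p_C / (p_B^2) with p_i = y_i·P.
Equating to 0.0214 kPa^-1 and solving on 0 < X < 1: X = 0.840.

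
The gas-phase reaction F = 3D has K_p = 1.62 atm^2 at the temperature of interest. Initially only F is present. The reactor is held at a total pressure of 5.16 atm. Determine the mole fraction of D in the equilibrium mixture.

y_D = 0.342

Take 1 mol F as basis and let X be its fractional conversion, so ξ = X.
At extent ξ: n_F = 1 − X; n_D = 3X.
Summing: n_T = 1 + 2X.
Mole fractions y_i = n_i/n_T; K_p = p_D^3 / (p_F) with p_i = y_i·P.
Setting this equal to 1.62 atm^2 and taking the physical root (0 < X < 1) gives X = 0.148.
Then n_D = 0.443, n_T = 1.3, so y_D = 0.342.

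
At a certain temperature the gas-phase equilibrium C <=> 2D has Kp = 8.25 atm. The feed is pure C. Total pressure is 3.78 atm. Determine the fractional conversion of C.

X = 0.594

Let X = conversion of C (basis 1 mol C); extent of reaction ξ = X.
Species balance: n_C = 1 − X; n_D = 2X.
Total moles n_T = 1 + X.
With p_i = (n_i/n_T)P, Kp = p_D^2 / (p_C).
Substituting and setting equal to 8.25 atm gives a polynomial in X; the root in (0,1) is X = 0.594.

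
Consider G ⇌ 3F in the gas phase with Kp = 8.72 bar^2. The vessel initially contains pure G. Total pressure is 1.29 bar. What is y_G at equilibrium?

Basis: 1 mol G initially; let X = conversion of G. Extent ξ = X.
Moles: n_G = 1 − X; n_F = 3X.
n_T = Σnᵢ = 1 + 2X.
With p_i = (n_i/n_T)P, Kp = p_F^3 / (p_G).
Equating to 8.72 bar^2 and solving on 0 < X < 1: X = 0.696.
Then n_G = 0.304, n_T = 2.39, so y_G = 0.127.

y_G = 0.127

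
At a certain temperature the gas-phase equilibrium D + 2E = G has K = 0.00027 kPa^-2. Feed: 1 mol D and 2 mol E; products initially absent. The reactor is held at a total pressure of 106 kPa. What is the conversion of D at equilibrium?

Let X = conversion of D (basis 1 mol D); extent of reaction ξ = X.
At extent ξ: n_D = 1 − X; n_E = 2 − 2X; n_G = X.
Total moles n_T = 3 − 2X.
Mole fractions y_i = n_i/n_T; K = p_G / (p_D p_E^2) with p_i = y_i·P.
Setting this equal to 0.00027 kPa^-2 and taking the physical root (0 < X < 1) gives X = 0.453.

X = 0.453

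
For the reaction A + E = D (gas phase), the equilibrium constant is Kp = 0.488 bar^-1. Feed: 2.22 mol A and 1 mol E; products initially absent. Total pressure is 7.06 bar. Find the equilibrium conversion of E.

Take 1 mol E as basis and let X be its fractional conversion, so ξ = X.
Mole table: n_A = 2.22 − X; n_E = 1 − X; n_D = X.
Summing: n_T = 3.22 − X.
Mole fractions y_i = n_i/n_T; Kp = p_D / (p_A p_E) with p_i = y_i·P.
Equating to 0.488 bar^-1 and solving on 0 < X < 1: X = 0.676.

X = 0.676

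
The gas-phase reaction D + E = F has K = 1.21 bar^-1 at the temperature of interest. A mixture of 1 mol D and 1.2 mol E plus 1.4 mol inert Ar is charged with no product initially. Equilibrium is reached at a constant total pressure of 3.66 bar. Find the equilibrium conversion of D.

Basis: 1 mol D initially; let X = conversion of D. Extent ξ = X.
Mole table: n_D = 1 − X; n_E = 1.2 − X; n_F = X; n_I = 1.4 (inert).
Total moles n_T = 3.6 − X.
y_i = n_i/n_T, p_i = y_i·P. K = p_F / (p_D p_E).
Substituting and setting equal to 1.21 bar^-1 gives a polynomial in X; the root in (0,1) is X = 0.500.

X = 0.500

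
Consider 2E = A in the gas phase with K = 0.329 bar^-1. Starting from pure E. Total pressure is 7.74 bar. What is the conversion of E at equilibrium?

Let X = conversion of E (basis 1 mol E); extent of reaction ξ = 0.5X.
Moles: n_E = 1 − X; n_A = 0.5X.
n_T = Σnᵢ = 1 − 0.5X.
With p_i = (n_i/n_T)P, K = p_A / (p_E^2).
This yields a degree-2 equation in X; solving on (0,1), X = 0.701.

X = 0.701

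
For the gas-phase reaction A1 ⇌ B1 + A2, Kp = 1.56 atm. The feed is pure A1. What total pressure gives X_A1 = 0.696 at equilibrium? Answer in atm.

Let X = conversion of A1 (basis 1 mol A1); extent of reaction ξ = X.
Species balance: n_A1 = 1 − X; n_B1 = X; n_A2 = X.
n_T = Σnᵢ = 1 + X.
Kp = p_B1 p_A2 / (p_A1) with p_i = (n_i/n_T)·P.
At X = 0.696: the mole-fraction product g(X) = Π y_i^ν_i = 0.9395. Since Kp = g(X)·P^{1}, P = (Kp/g)^(1/1) = (1.56/0.9395)^(1/1) = 1.66 atm.

P = 1.66 atm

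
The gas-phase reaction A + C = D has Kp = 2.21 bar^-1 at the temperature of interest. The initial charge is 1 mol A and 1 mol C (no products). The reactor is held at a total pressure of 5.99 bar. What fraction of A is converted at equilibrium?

X = 0.735

Take 1 mol A as basis and let X be its fractional conversion, so ξ = X.
Mole table: n_A = 1 − X; n_C = 1 − X; n_D = X.
n_T = Σnᵢ = 2 − X.
Mole fractions y_i = n_i/n_T; Kp = p_D / (p_A p_C) with p_i = y_i·P.
Equating to 2.21 bar^-1 and solving on 0 < X < 1: X = 0.735.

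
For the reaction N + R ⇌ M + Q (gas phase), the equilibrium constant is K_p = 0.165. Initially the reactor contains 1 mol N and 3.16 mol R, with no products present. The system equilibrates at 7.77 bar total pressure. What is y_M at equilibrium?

y_M = 0.115

Take 1 mol N as basis and let X be its fractional conversion, so ξ = X.
Species balance: n_N = 1 − X; n_R = 3.16 − X; n_M = X; n_Q = X.
n_T stays at 4.16 (no change in mole number).
y_i = n_i/n_T, p_i = y_i·P. K_p = p_M p_Q / (p_N p_R).
Setting this equal to 0.165 and taking the physical root (0 < X < 1) gives X = 0.480.
Then n_M = 0.48, n_T = 4.16, so y_M = 0.115.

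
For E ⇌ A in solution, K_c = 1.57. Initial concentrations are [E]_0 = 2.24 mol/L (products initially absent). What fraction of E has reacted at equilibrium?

Let X = conversion of E; extent ξ = 2.24·X mol/L.
Concentrations: [E] = 2.24 − 2.24X; [A] = 2.24X.
K_c = [A] / ([E]).
Solving K_c = 1.57 for X ∈ (0,1): X = 0.611.

X = 0.611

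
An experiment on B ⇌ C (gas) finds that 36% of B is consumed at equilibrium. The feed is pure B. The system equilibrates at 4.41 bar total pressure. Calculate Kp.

Kp = 0.562

Take 1 mol B as basis and let X be its fractional conversion, so ξ = X.
Moles: n_B = 1 − X; n_C = X.
Total moles n_T = 1 (Δν = 0, constant).
At X = 0.36: n_B = 0.64, n_C = 0.36, n_T = 1.
p_i = (n_i/n_T)·P. Kp = p_C / (p_B) = 0.562.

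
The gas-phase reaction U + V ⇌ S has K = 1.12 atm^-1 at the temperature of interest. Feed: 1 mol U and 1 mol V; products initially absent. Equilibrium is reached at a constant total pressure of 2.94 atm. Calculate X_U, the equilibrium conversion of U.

Basis: 1 mol U initially; let X = conversion of U. Extent ξ = X.
At extent ξ: n_U = 1 − X; n_V = 1 − X; n_S = X.
Total moles n_T = 2 − X.
With p_i = (n_i/n_T)P, K = p_S / (p_U p_V).
Equating to 1.12 atm^-1 and solving on 0 < X < 1: X = 0.517.

X = 0.517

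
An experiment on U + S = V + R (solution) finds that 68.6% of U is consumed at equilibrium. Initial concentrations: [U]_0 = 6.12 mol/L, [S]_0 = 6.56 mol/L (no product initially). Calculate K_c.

Let X = conversion of U.
Concentrations: [U] = 6.12 − 6.12X; [S] = 6.56 − 6.12X; [V] = 6.12X; [R] = 6.12X.
At X = 0.686: [U] = 1.92, [S] = 2.36, [V] = 4.2, [R] = 4.2.
K_c = [V] [R] / ([U] [S]) = 3.88.

K_c = 3.88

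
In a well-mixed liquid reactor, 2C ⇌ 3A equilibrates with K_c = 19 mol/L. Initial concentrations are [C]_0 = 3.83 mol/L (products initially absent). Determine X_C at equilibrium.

X = 0.608

Let X = conversion of C; extent ξ = 3.83X/2 mol/L.
Concentrations: [C] = 3.83 − 3.83X; [A] = 5.75X.
K_c = [A]^3 / ([C]^2).
Equating to 19 mol/L: the physical root is X = 0.608.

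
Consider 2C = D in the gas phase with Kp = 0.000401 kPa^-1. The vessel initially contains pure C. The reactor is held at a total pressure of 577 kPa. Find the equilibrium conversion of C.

Let X = conversion of C (basis 1 mol C); extent of reaction ξ = 0.5X.
At extent ξ: n_C = 1 − X; n_D = 0.5X.
Summing: n_T = 1 − 0.5X.
Mole fractions y_i = n_i/n_T; Kp = p_D / (p_C^2) with p_i = y_i·P.
Equating to 0.000401 kPa^-1 and solving on 0 < X < 1: X = 0.279.

X = 0.279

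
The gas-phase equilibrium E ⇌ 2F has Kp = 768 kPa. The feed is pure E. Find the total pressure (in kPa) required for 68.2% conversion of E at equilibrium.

Let X = conversion of E (basis 1 mol E); extent of reaction ξ = X.
Mole table: n_E = 1 − X; n_F = 2X.
n_T = Σnᵢ = 1 + X.
Kp = p_F^2 / (p_E) with p_i = (n_i/n_T)·P.
At X = 0.682: the mole-fraction product g(X) = Π y_i^ν_i = 3.478. Since Kp = g(X)·P^{1}, P = (Kp/g)^(1/1) = (768/3.478)^(1/1) = 221 kPa.

P = 221 kPa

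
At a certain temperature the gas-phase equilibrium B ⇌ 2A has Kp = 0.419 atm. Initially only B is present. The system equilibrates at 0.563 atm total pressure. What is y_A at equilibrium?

y_A = 0.567

Let X = conversion of B (basis 1 mol B); extent of reaction ξ = X.
Species balance: n_B = 1 − X; n_A = 2X.
n_T = Σnᵢ = 1 + X.
With p_i = (n_i/n_T)P, Kp = p_A^2 / (p_B).
Equating to 0.419 atm and solving on 0 < X < 1: X = 0.396.
Then n_A = 0.792, n_T = 1.4, so y_A = 0.567.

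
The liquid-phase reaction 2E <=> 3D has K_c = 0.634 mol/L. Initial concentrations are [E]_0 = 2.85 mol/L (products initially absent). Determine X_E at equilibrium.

Let X = conversion of E; extent ξ = 2.85X/2 mol/L.
Concentrations: [E] = 2.85 − 2.85X; [D] = 4.28X.
K_c = [D]^3 / ([E]^2).
Equating to 0.634 mol/L: the physical root is X = 0.314.

X = 0.314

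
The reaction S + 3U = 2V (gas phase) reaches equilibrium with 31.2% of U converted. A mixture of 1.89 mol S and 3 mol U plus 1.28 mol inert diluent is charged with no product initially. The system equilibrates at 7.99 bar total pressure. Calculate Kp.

Kp = 0.0135 bar^-2

Let X = conversion of U (basis 3 mol U); extent of reaction ξ = X.
At extent ξ: n_S = 1.89 − X; n_U = 3 − 3X; n_V = 2X; n_I = 1.28 (inert).
n_T = Σnᵢ = 6.17 − 2X.
At X = 0.312: n_S = 1.58, n_U = 2.06, n_V = 0.624, n_T = 5.55.
p_i = (n_i/n_T)·P. Kp = p_V^2 / (p_S p_U^3) = 0.0135 bar^-2.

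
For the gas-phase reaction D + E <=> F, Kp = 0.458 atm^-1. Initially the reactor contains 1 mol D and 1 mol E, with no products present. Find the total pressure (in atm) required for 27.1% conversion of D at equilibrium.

Take 1 mol D as basis and let X be its fractional conversion, so ξ = X.
At extent ξ: n_D = 1 − X; n_E = 1 − X; n_F = X.
n_T = Σnᵢ = 2 − X.
Kp = p_F / (p_D p_E) with p_i = (n_i/n_T)·P.
At X = 0.271: the mole-fraction product g(X) = Π y_i^ν_i = 0.8817. Since Kp = g(X)·P^{-1}, P = (g/Kp)^(1/1) = (0.8817/0.458)^(1/1) = 1.93 atm.

P = 1.93 atm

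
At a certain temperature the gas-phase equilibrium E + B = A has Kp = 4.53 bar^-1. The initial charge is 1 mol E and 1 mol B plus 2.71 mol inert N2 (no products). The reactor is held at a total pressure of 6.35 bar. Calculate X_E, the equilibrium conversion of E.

X = 0.690

Take 1 mol E as basis and let X be its fractional conversion, so ξ = X.
Moles: n_E = 1 − X; n_B = 1 − X; n_A = X; n_I = 2.71 (inert).
Summing: n_T = 4.71 − X.
With p_i = (n_i/n_T)P, Kp = p_A / (p_E p_B).
Substituting and setting equal to 4.53 bar^-1 gives a polynomial in X; the root in (0,1) is X = 0.690.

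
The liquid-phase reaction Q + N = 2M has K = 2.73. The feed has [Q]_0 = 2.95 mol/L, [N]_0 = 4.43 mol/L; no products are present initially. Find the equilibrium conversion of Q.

Let X = conversion of Q; extent ξ = 2.95·X mol/L.
Concentrations: [Q] = 2.95 − 2.95X; [N] = 4.43 − 2.95X; [M] = 5.9X.
K = [M]^2 / ([Q] [N]).
Setting equal to 2.73 and solving for X on (0,1) gives X = 0.545.

X = 0.545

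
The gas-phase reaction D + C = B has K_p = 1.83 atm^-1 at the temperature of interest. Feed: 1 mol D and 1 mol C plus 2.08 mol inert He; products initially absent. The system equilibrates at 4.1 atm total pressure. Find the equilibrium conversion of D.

Take 1 mol D as basis and let X be its fractional conversion, so ξ = X.
Moles: n_D = 1 − X; n_C = 1 − X; n_B = X; n_I = 2.08 (inert).
Summing: n_T = 4.08 − X.
Mole fractions y_i = n_i/n_T; K_p = p_B / (p_D p_C) with p_i = y_i·P.
Setting this equal to 1.83 atm^-1 and taking the physical root (0 < X < 1) gives X = 0.508.

X = 0.508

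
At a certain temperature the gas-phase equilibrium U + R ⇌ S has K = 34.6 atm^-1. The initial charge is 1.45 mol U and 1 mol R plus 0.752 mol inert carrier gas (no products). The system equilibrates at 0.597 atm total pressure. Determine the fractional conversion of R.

Take 1 mol R as basis and let X be its fractional conversion, so ξ = X.
At extent ξ: n_U = 1.45 − X; n_R = 1 − X; n_S = X; n_I = 0.752 (inert).
Total moles n_T = 3.2 − X.
y_i = n_i/n_T, p_i = y_i·P. K = p_S / (p_U p_R).
Substituting and setting equal to 34.6 atm^-1 gives a polynomial in X; the root in (0,1) is X = 0.842.

X = 0.842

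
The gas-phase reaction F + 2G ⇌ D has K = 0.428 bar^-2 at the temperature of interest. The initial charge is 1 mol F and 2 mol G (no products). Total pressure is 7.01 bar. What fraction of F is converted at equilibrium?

X = 0.725

Basis: 1 mol F initially; let X = conversion of F. Extent ξ = X.
Species balance: n_F = 1 − X; n_G = 2 − 2X; n_D = X.
Total moles n_T = 3 − 2X.
With p_i = (n_i/n_T)P, K = p_D / (p_F p_G^2).
Equating to 0.428 bar^-2 and solving on 0 < X < 1: X = 0.725.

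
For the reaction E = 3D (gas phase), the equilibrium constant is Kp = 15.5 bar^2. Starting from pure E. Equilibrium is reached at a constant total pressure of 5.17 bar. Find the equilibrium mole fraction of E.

y_E = 0.390

Let X = conversion of E (basis 1 mol E); extent of reaction ξ = X.
Species balance: n_E = 1 − X; n_D = 3X.
Total moles n_T = 1 + 2X.
Mole fractions y_i = n_i/n_T; Kp = p_D^3 / (p_E) with p_i = y_i·P.
This yields a degree-3 equation in X; solving on (0,1), X = 0.342.
Then n_E = 0.658, n_T = 1.68, so y_E = 0.390.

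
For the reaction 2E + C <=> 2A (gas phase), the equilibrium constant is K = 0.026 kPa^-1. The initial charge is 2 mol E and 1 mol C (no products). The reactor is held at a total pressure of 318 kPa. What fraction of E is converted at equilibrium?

X = 0.552

Let X = conversion of E (basis 2 mol E); extent of reaction ξ = X.
Mole table: n_E = 2 − 2X; n_C = 1 − X; n_A = 2X.
Summing: n_T = 3 − X.
Mole fractions y_i = n_i/n_T; K = p_A^2 / (p_E^2 p_C) with p_i = y_i·P.
Setting this equal to 0.026 kPa^-1 and taking the physical root (0 < X < 1) gives X = 0.552.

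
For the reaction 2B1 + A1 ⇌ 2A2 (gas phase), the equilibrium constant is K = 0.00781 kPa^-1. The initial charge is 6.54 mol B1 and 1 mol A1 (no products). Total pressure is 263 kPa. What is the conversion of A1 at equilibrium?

Basis: 1 mol A1 initially; let X = conversion of A1. Extent ξ = X.
Moles: n_B1 = 6.54 − 2X; n_A1 = 1 − X; n_A2 = 2X.
Summing: n_T = 7.54 − X.
Mole fractions y_i = n_i/n_T; K = p_A2^2 / (p_B1^2 p_A1) with p_i = y_i·P.
Equating to 0.00781 kPa^-1 and solving on 0 < X < 1: X = 0.728.

X = 0.728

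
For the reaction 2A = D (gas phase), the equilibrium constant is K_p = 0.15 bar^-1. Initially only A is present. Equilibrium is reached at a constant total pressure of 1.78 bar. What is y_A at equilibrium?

y_A = 0.820

Let X = conversion of A (basis 1 mol A); extent of reaction ξ = 0.5X.
Mole table: n_A = 1 − X; n_D = 0.5X.
Summing: n_T = 1 − 0.5X.
y_i = n_i/n_T, p_i = y_i·P. K_p = p_D / (p_A^2).
Substituting and setting equal to 0.15 bar^-1 gives a polynomial in X; the root in (0,1) is X = 0.305.
Then n_A = 0.695, n_T = 0.848, so y_A = 0.820.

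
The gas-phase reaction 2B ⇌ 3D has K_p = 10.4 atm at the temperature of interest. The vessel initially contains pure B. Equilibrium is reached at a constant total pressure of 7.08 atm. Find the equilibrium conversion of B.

X = 0.509

Let X = conversion of B (basis 1 mol B); extent of reaction ξ = 0.5X.
Mole table: n_B = 1 − X; n_D = 1.5X.
n_T = Σnᵢ = 1 + 0.5X.
With p_i = (n_i/n_T)P, K_p = p_D^3 / (p_B^2).
This yields a degree-3 equation in X; solving on (0,1), X = 0.509.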